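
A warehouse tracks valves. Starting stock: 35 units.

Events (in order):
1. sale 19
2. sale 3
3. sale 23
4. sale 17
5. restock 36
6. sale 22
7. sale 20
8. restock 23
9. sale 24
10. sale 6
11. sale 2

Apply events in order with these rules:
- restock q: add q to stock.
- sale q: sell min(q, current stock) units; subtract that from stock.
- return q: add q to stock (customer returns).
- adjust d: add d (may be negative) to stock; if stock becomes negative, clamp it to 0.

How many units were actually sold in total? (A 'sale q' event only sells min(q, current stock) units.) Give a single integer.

Processing events:
Start: stock = 35
  Event 1 (sale 19): sell min(19,35)=19. stock: 35 - 19 = 16. total_sold = 19
  Event 2 (sale 3): sell min(3,16)=3. stock: 16 - 3 = 13. total_sold = 22
  Event 3 (sale 23): sell min(23,13)=13. stock: 13 - 13 = 0. total_sold = 35
  Event 4 (sale 17): sell min(17,0)=0. stock: 0 - 0 = 0. total_sold = 35
  Event 5 (restock 36): 0 + 36 = 36
  Event 6 (sale 22): sell min(22,36)=22. stock: 36 - 22 = 14. total_sold = 57
  Event 7 (sale 20): sell min(20,14)=14. stock: 14 - 14 = 0. total_sold = 71
  Event 8 (restock 23): 0 + 23 = 23
  Event 9 (sale 24): sell min(24,23)=23. stock: 23 - 23 = 0. total_sold = 94
  Event 10 (sale 6): sell min(6,0)=0. stock: 0 - 0 = 0. total_sold = 94
  Event 11 (sale 2): sell min(2,0)=0. stock: 0 - 0 = 0. total_sold = 94
Final: stock = 0, total_sold = 94

Answer: 94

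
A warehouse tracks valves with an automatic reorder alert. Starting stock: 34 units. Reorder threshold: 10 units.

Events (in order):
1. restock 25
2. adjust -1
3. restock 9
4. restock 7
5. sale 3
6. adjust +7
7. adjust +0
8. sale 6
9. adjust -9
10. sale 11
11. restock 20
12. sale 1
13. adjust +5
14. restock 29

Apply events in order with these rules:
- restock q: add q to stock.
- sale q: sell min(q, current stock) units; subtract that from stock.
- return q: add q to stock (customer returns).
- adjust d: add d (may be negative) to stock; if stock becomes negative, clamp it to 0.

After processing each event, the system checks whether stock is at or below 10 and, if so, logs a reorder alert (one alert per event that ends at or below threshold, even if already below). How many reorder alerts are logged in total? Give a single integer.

Answer: 0

Derivation:
Processing events:
Start: stock = 34
  Event 1 (restock 25): 34 + 25 = 59
  Event 2 (adjust -1): 59 + -1 = 58
  Event 3 (restock 9): 58 + 9 = 67
  Event 4 (restock 7): 67 + 7 = 74
  Event 5 (sale 3): sell min(3,74)=3. stock: 74 - 3 = 71. total_sold = 3
  Event 6 (adjust +7): 71 + 7 = 78
  Event 7 (adjust +0): 78 + 0 = 78
  Event 8 (sale 6): sell min(6,78)=6. stock: 78 - 6 = 72. total_sold = 9
  Event 9 (adjust -9): 72 + -9 = 63
  Event 10 (sale 11): sell min(11,63)=11. stock: 63 - 11 = 52. total_sold = 20
  Event 11 (restock 20): 52 + 20 = 72
  Event 12 (sale 1): sell min(1,72)=1. stock: 72 - 1 = 71. total_sold = 21
  Event 13 (adjust +5): 71 + 5 = 76
  Event 14 (restock 29): 76 + 29 = 105
Final: stock = 105, total_sold = 21

Checking against threshold 10:
  After event 1: stock=59 > 10
  After event 2: stock=58 > 10
  After event 3: stock=67 > 10
  After event 4: stock=74 > 10
  After event 5: stock=71 > 10
  After event 6: stock=78 > 10
  After event 7: stock=78 > 10
  After event 8: stock=72 > 10
  After event 9: stock=63 > 10
  After event 10: stock=52 > 10
  After event 11: stock=72 > 10
  After event 12: stock=71 > 10
  After event 13: stock=76 > 10
  After event 14: stock=105 > 10
Alert events: []. Count = 0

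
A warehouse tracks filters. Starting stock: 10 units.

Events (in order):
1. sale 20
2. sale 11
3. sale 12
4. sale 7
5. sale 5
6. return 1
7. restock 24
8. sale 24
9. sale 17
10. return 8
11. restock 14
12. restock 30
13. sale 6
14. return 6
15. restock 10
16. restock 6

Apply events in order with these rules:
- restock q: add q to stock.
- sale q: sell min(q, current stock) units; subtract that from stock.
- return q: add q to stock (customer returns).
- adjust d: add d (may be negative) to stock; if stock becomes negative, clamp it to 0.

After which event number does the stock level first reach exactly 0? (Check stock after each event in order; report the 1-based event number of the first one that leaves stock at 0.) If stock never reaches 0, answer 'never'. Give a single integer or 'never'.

Processing events:
Start: stock = 10
  Event 1 (sale 20): sell min(20,10)=10. stock: 10 - 10 = 0. total_sold = 10
  Event 2 (sale 11): sell min(11,0)=0. stock: 0 - 0 = 0. total_sold = 10
  Event 3 (sale 12): sell min(12,0)=0. stock: 0 - 0 = 0. total_sold = 10
  Event 4 (sale 7): sell min(7,0)=0. stock: 0 - 0 = 0. total_sold = 10
  Event 5 (sale 5): sell min(5,0)=0. stock: 0 - 0 = 0. total_sold = 10
  Event 6 (return 1): 0 + 1 = 1
  Event 7 (restock 24): 1 + 24 = 25
  Event 8 (sale 24): sell min(24,25)=24. stock: 25 - 24 = 1. total_sold = 34
  Event 9 (sale 17): sell min(17,1)=1. stock: 1 - 1 = 0. total_sold = 35
  Event 10 (return 8): 0 + 8 = 8
  Event 11 (restock 14): 8 + 14 = 22
  Event 12 (restock 30): 22 + 30 = 52
  Event 13 (sale 6): sell min(6,52)=6. stock: 52 - 6 = 46. total_sold = 41
  Event 14 (return 6): 46 + 6 = 52
  Event 15 (restock 10): 52 + 10 = 62
  Event 16 (restock 6): 62 + 6 = 68
Final: stock = 68, total_sold = 41

First zero at event 1.

Answer: 1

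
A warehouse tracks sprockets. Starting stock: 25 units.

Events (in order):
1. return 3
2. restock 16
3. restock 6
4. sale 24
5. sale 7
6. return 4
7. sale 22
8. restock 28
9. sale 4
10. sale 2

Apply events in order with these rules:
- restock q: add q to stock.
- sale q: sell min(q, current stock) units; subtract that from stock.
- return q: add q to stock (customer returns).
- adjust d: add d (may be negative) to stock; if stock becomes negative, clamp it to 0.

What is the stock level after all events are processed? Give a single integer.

Processing events:
Start: stock = 25
  Event 1 (return 3): 25 + 3 = 28
  Event 2 (restock 16): 28 + 16 = 44
  Event 3 (restock 6): 44 + 6 = 50
  Event 4 (sale 24): sell min(24,50)=24. stock: 50 - 24 = 26. total_sold = 24
  Event 5 (sale 7): sell min(7,26)=7. stock: 26 - 7 = 19. total_sold = 31
  Event 6 (return 4): 19 + 4 = 23
  Event 7 (sale 22): sell min(22,23)=22. stock: 23 - 22 = 1. total_sold = 53
  Event 8 (restock 28): 1 + 28 = 29
  Event 9 (sale 4): sell min(4,29)=4. stock: 29 - 4 = 25. total_sold = 57
  Event 10 (sale 2): sell min(2,25)=2. stock: 25 - 2 = 23. total_sold = 59
Final: stock = 23, total_sold = 59

Answer: 23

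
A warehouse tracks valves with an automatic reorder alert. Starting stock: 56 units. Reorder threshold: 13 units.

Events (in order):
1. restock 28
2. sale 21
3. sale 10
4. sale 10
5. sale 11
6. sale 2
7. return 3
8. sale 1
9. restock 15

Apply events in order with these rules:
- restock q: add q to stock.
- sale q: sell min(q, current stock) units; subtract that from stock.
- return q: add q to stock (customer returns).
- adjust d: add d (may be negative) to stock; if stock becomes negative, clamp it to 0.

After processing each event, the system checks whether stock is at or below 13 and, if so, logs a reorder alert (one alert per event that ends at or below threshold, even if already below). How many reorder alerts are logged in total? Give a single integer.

Processing events:
Start: stock = 56
  Event 1 (restock 28): 56 + 28 = 84
  Event 2 (sale 21): sell min(21,84)=21. stock: 84 - 21 = 63. total_sold = 21
  Event 3 (sale 10): sell min(10,63)=10. stock: 63 - 10 = 53. total_sold = 31
  Event 4 (sale 10): sell min(10,53)=10. stock: 53 - 10 = 43. total_sold = 41
  Event 5 (sale 11): sell min(11,43)=11. stock: 43 - 11 = 32. total_sold = 52
  Event 6 (sale 2): sell min(2,32)=2. stock: 32 - 2 = 30. total_sold = 54
  Event 7 (return 3): 30 + 3 = 33
  Event 8 (sale 1): sell min(1,33)=1. stock: 33 - 1 = 32. total_sold = 55
  Event 9 (restock 15): 32 + 15 = 47
Final: stock = 47, total_sold = 55

Checking against threshold 13:
  After event 1: stock=84 > 13
  After event 2: stock=63 > 13
  After event 3: stock=53 > 13
  After event 4: stock=43 > 13
  After event 5: stock=32 > 13
  After event 6: stock=30 > 13
  After event 7: stock=33 > 13
  After event 8: stock=32 > 13
  After event 9: stock=47 > 13
Alert events: []. Count = 0

Answer: 0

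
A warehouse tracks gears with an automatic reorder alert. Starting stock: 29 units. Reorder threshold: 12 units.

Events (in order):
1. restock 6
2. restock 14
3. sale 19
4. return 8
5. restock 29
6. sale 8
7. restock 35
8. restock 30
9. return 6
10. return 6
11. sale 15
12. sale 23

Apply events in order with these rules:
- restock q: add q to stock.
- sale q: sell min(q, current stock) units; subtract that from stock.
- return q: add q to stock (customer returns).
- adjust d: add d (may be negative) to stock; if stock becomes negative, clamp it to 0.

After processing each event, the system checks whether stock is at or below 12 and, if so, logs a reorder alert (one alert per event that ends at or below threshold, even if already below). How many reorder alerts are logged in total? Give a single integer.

Processing events:
Start: stock = 29
  Event 1 (restock 6): 29 + 6 = 35
  Event 2 (restock 14): 35 + 14 = 49
  Event 3 (sale 19): sell min(19,49)=19. stock: 49 - 19 = 30. total_sold = 19
  Event 4 (return 8): 30 + 8 = 38
  Event 5 (restock 29): 38 + 29 = 67
  Event 6 (sale 8): sell min(8,67)=8. stock: 67 - 8 = 59. total_sold = 27
  Event 7 (restock 35): 59 + 35 = 94
  Event 8 (restock 30): 94 + 30 = 124
  Event 9 (return 6): 124 + 6 = 130
  Event 10 (return 6): 130 + 6 = 136
  Event 11 (sale 15): sell min(15,136)=15. stock: 136 - 15 = 121. total_sold = 42
  Event 12 (sale 23): sell min(23,121)=23. stock: 121 - 23 = 98. total_sold = 65
Final: stock = 98, total_sold = 65

Checking against threshold 12:
  After event 1: stock=35 > 12
  After event 2: stock=49 > 12
  After event 3: stock=30 > 12
  After event 4: stock=38 > 12
  After event 5: stock=67 > 12
  After event 6: stock=59 > 12
  After event 7: stock=94 > 12
  After event 8: stock=124 > 12
  After event 9: stock=130 > 12
  After event 10: stock=136 > 12
  After event 11: stock=121 > 12
  After event 12: stock=98 > 12
Alert events: []. Count = 0

Answer: 0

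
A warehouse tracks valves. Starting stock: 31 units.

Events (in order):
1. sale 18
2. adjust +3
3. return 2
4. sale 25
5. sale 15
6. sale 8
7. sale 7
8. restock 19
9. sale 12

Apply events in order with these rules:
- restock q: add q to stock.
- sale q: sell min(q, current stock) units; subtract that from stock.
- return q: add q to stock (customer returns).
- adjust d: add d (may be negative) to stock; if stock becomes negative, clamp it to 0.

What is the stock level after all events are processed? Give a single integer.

Processing events:
Start: stock = 31
  Event 1 (sale 18): sell min(18,31)=18. stock: 31 - 18 = 13. total_sold = 18
  Event 2 (adjust +3): 13 + 3 = 16
  Event 3 (return 2): 16 + 2 = 18
  Event 4 (sale 25): sell min(25,18)=18. stock: 18 - 18 = 0. total_sold = 36
  Event 5 (sale 15): sell min(15,0)=0. stock: 0 - 0 = 0. total_sold = 36
  Event 6 (sale 8): sell min(8,0)=0. stock: 0 - 0 = 0. total_sold = 36
  Event 7 (sale 7): sell min(7,0)=0. stock: 0 - 0 = 0. total_sold = 36
  Event 8 (restock 19): 0 + 19 = 19
  Event 9 (sale 12): sell min(12,19)=12. stock: 19 - 12 = 7. total_sold = 48
Final: stock = 7, total_sold = 48

Answer: 7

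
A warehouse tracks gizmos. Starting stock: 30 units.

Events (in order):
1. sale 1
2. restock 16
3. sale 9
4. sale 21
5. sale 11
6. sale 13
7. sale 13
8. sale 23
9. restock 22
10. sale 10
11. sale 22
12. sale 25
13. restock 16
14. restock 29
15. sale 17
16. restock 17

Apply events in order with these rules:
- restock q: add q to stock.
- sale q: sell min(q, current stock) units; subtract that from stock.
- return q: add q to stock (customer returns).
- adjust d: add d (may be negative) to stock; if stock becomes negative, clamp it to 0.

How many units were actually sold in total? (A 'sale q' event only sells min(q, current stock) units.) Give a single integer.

Answer: 85

Derivation:
Processing events:
Start: stock = 30
  Event 1 (sale 1): sell min(1,30)=1. stock: 30 - 1 = 29. total_sold = 1
  Event 2 (restock 16): 29 + 16 = 45
  Event 3 (sale 9): sell min(9,45)=9. stock: 45 - 9 = 36. total_sold = 10
  Event 4 (sale 21): sell min(21,36)=21. stock: 36 - 21 = 15. total_sold = 31
  Event 5 (sale 11): sell min(11,15)=11. stock: 15 - 11 = 4. total_sold = 42
  Event 6 (sale 13): sell min(13,4)=4. stock: 4 - 4 = 0. total_sold = 46
  Event 7 (sale 13): sell min(13,0)=0. stock: 0 - 0 = 0. total_sold = 46
  Event 8 (sale 23): sell min(23,0)=0. stock: 0 - 0 = 0. total_sold = 46
  Event 9 (restock 22): 0 + 22 = 22
  Event 10 (sale 10): sell min(10,22)=10. stock: 22 - 10 = 12. total_sold = 56
  Event 11 (sale 22): sell min(22,12)=12. stock: 12 - 12 = 0. total_sold = 68
  Event 12 (sale 25): sell min(25,0)=0. stock: 0 - 0 = 0. total_sold = 68
  Event 13 (restock 16): 0 + 16 = 16
  Event 14 (restock 29): 16 + 29 = 45
  Event 15 (sale 17): sell min(17,45)=17. stock: 45 - 17 = 28. total_sold = 85
  Event 16 (restock 17): 28 + 17 = 45
Final: stock = 45, total_sold = 85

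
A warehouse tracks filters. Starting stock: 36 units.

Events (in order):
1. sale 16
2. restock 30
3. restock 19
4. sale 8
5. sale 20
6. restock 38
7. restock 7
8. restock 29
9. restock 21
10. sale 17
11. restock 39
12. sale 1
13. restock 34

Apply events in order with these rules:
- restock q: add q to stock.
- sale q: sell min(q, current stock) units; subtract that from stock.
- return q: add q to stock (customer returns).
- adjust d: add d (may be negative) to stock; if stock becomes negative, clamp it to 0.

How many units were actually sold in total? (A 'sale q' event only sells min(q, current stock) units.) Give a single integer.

Answer: 62

Derivation:
Processing events:
Start: stock = 36
  Event 1 (sale 16): sell min(16,36)=16. stock: 36 - 16 = 20. total_sold = 16
  Event 2 (restock 30): 20 + 30 = 50
  Event 3 (restock 19): 50 + 19 = 69
  Event 4 (sale 8): sell min(8,69)=8. stock: 69 - 8 = 61. total_sold = 24
  Event 5 (sale 20): sell min(20,61)=20. stock: 61 - 20 = 41. total_sold = 44
  Event 6 (restock 38): 41 + 38 = 79
  Event 7 (restock 7): 79 + 7 = 86
  Event 8 (restock 29): 86 + 29 = 115
  Event 9 (restock 21): 115 + 21 = 136
  Event 10 (sale 17): sell min(17,136)=17. stock: 136 - 17 = 119. total_sold = 61
  Event 11 (restock 39): 119 + 39 = 158
  Event 12 (sale 1): sell min(1,158)=1. stock: 158 - 1 = 157. total_sold = 62
  Event 13 (restock 34): 157 + 34 = 191
Final: stock = 191, total_sold = 62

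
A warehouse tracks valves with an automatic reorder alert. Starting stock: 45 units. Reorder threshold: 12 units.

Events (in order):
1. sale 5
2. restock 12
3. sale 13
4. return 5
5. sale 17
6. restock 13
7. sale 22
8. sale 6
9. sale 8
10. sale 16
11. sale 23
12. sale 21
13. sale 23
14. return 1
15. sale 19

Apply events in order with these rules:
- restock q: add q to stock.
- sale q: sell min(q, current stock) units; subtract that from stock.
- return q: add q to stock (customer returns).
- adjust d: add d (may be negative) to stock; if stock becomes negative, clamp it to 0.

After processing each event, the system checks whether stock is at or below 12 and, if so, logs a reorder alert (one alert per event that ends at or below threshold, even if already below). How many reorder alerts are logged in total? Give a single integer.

Answer: 8

Derivation:
Processing events:
Start: stock = 45
  Event 1 (sale 5): sell min(5,45)=5. stock: 45 - 5 = 40. total_sold = 5
  Event 2 (restock 12): 40 + 12 = 52
  Event 3 (sale 13): sell min(13,52)=13. stock: 52 - 13 = 39. total_sold = 18
  Event 4 (return 5): 39 + 5 = 44
  Event 5 (sale 17): sell min(17,44)=17. stock: 44 - 17 = 27. total_sold = 35
  Event 6 (restock 13): 27 + 13 = 40
  Event 7 (sale 22): sell min(22,40)=22. stock: 40 - 22 = 18. total_sold = 57
  Event 8 (sale 6): sell min(6,18)=6. stock: 18 - 6 = 12. total_sold = 63
  Event 9 (sale 8): sell min(8,12)=8. stock: 12 - 8 = 4. total_sold = 71
  Event 10 (sale 16): sell min(16,4)=4. stock: 4 - 4 = 0. total_sold = 75
  Event 11 (sale 23): sell min(23,0)=0. stock: 0 - 0 = 0. total_sold = 75
  Event 12 (sale 21): sell min(21,0)=0. stock: 0 - 0 = 0. total_sold = 75
  Event 13 (sale 23): sell min(23,0)=0. stock: 0 - 0 = 0. total_sold = 75
  Event 14 (return 1): 0 + 1 = 1
  Event 15 (sale 19): sell min(19,1)=1. stock: 1 - 1 = 0. total_sold = 76
Final: stock = 0, total_sold = 76

Checking against threshold 12:
  After event 1: stock=40 > 12
  After event 2: stock=52 > 12
  After event 3: stock=39 > 12
  After event 4: stock=44 > 12
  After event 5: stock=27 > 12
  After event 6: stock=40 > 12
  After event 7: stock=18 > 12
  After event 8: stock=12 <= 12 -> ALERT
  After event 9: stock=4 <= 12 -> ALERT
  After event 10: stock=0 <= 12 -> ALERT
  After event 11: stock=0 <= 12 -> ALERT
  After event 12: stock=0 <= 12 -> ALERT
  After event 13: stock=0 <= 12 -> ALERT
  After event 14: stock=1 <= 12 -> ALERT
  After event 15: stock=0 <= 12 -> ALERT
Alert events: [8, 9, 10, 11, 12, 13, 14, 15]. Count = 8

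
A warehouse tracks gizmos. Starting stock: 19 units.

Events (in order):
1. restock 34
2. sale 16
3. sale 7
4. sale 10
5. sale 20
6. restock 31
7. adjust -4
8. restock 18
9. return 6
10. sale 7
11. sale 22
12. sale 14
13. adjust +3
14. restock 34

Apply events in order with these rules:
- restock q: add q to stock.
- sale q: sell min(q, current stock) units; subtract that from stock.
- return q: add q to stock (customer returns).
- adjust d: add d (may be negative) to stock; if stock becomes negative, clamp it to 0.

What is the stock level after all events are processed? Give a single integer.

Processing events:
Start: stock = 19
  Event 1 (restock 34): 19 + 34 = 53
  Event 2 (sale 16): sell min(16,53)=16. stock: 53 - 16 = 37. total_sold = 16
  Event 3 (sale 7): sell min(7,37)=7. stock: 37 - 7 = 30. total_sold = 23
  Event 4 (sale 10): sell min(10,30)=10. stock: 30 - 10 = 20. total_sold = 33
  Event 5 (sale 20): sell min(20,20)=20. stock: 20 - 20 = 0. total_sold = 53
  Event 6 (restock 31): 0 + 31 = 31
  Event 7 (adjust -4): 31 + -4 = 27
  Event 8 (restock 18): 27 + 18 = 45
  Event 9 (return 6): 45 + 6 = 51
  Event 10 (sale 7): sell min(7,51)=7. stock: 51 - 7 = 44. total_sold = 60
  Event 11 (sale 22): sell min(22,44)=22. stock: 44 - 22 = 22. total_sold = 82
  Event 12 (sale 14): sell min(14,22)=14. stock: 22 - 14 = 8. total_sold = 96
  Event 13 (adjust +3): 8 + 3 = 11
  Event 14 (restock 34): 11 + 34 = 45
Final: stock = 45, total_sold = 96

Answer: 45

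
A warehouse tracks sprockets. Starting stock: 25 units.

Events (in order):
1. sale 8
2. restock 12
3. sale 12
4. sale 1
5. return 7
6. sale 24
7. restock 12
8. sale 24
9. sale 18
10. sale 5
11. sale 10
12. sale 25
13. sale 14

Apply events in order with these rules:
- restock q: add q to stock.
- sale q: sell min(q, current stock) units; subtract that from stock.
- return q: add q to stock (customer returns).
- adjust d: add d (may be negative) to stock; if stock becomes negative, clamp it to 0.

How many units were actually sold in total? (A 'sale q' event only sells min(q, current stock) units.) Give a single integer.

Processing events:
Start: stock = 25
  Event 1 (sale 8): sell min(8,25)=8. stock: 25 - 8 = 17. total_sold = 8
  Event 2 (restock 12): 17 + 12 = 29
  Event 3 (sale 12): sell min(12,29)=12. stock: 29 - 12 = 17. total_sold = 20
  Event 4 (sale 1): sell min(1,17)=1. stock: 17 - 1 = 16. total_sold = 21
  Event 5 (return 7): 16 + 7 = 23
  Event 6 (sale 24): sell min(24,23)=23. stock: 23 - 23 = 0. total_sold = 44
  Event 7 (restock 12): 0 + 12 = 12
  Event 8 (sale 24): sell min(24,12)=12. stock: 12 - 12 = 0. total_sold = 56
  Event 9 (sale 18): sell min(18,0)=0. stock: 0 - 0 = 0. total_sold = 56
  Event 10 (sale 5): sell min(5,0)=0. stock: 0 - 0 = 0. total_sold = 56
  Event 11 (sale 10): sell min(10,0)=0. stock: 0 - 0 = 0. total_sold = 56
  Event 12 (sale 25): sell min(25,0)=0. stock: 0 - 0 = 0. total_sold = 56
  Event 13 (sale 14): sell min(14,0)=0. stock: 0 - 0 = 0. total_sold = 56
Final: stock = 0, total_sold = 56

Answer: 56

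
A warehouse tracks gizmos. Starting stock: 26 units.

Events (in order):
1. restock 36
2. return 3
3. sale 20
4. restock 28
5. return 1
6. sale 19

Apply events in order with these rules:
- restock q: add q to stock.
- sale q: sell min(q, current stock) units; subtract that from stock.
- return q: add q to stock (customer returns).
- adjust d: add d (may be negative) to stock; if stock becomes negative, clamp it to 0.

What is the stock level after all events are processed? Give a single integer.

Processing events:
Start: stock = 26
  Event 1 (restock 36): 26 + 36 = 62
  Event 2 (return 3): 62 + 3 = 65
  Event 3 (sale 20): sell min(20,65)=20. stock: 65 - 20 = 45. total_sold = 20
  Event 4 (restock 28): 45 + 28 = 73
  Event 5 (return 1): 73 + 1 = 74
  Event 6 (sale 19): sell min(19,74)=19. stock: 74 - 19 = 55. total_sold = 39
Final: stock = 55, total_sold = 39

Answer: 55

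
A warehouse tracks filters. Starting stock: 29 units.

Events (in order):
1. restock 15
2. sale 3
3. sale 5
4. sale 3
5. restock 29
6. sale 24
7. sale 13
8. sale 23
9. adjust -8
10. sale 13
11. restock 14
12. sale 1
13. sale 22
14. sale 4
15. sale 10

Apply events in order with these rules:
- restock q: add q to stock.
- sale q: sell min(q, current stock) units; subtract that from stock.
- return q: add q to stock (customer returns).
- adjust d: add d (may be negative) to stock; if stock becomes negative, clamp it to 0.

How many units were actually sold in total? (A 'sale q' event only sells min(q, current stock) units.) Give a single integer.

Answer: 85

Derivation:
Processing events:
Start: stock = 29
  Event 1 (restock 15): 29 + 15 = 44
  Event 2 (sale 3): sell min(3,44)=3. stock: 44 - 3 = 41. total_sold = 3
  Event 3 (sale 5): sell min(5,41)=5. stock: 41 - 5 = 36. total_sold = 8
  Event 4 (sale 3): sell min(3,36)=3. stock: 36 - 3 = 33. total_sold = 11
  Event 5 (restock 29): 33 + 29 = 62
  Event 6 (sale 24): sell min(24,62)=24. stock: 62 - 24 = 38. total_sold = 35
  Event 7 (sale 13): sell min(13,38)=13. stock: 38 - 13 = 25. total_sold = 48
  Event 8 (sale 23): sell min(23,25)=23. stock: 25 - 23 = 2. total_sold = 71
  Event 9 (adjust -8): 2 + -8 = 0 (clamped to 0)
  Event 10 (sale 13): sell min(13,0)=0. stock: 0 - 0 = 0. total_sold = 71
  Event 11 (restock 14): 0 + 14 = 14
  Event 12 (sale 1): sell min(1,14)=1. stock: 14 - 1 = 13. total_sold = 72
  Event 13 (sale 22): sell min(22,13)=13. stock: 13 - 13 = 0. total_sold = 85
  Event 14 (sale 4): sell min(4,0)=0. stock: 0 - 0 = 0. total_sold = 85
  Event 15 (sale 10): sell min(10,0)=0. stock: 0 - 0 = 0. total_sold = 85
Final: stock = 0, total_sold = 85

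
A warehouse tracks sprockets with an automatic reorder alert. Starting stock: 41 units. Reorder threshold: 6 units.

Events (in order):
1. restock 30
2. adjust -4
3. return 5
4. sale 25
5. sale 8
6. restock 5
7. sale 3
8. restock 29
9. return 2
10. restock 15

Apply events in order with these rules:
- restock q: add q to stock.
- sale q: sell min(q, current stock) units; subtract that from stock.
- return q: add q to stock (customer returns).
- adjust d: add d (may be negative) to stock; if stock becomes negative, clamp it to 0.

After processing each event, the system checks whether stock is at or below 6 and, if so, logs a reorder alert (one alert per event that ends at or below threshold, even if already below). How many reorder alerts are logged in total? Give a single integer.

Processing events:
Start: stock = 41
  Event 1 (restock 30): 41 + 30 = 71
  Event 2 (adjust -4): 71 + -4 = 67
  Event 3 (return 5): 67 + 5 = 72
  Event 4 (sale 25): sell min(25,72)=25. stock: 72 - 25 = 47. total_sold = 25
  Event 5 (sale 8): sell min(8,47)=8. stock: 47 - 8 = 39. total_sold = 33
  Event 6 (restock 5): 39 + 5 = 44
  Event 7 (sale 3): sell min(3,44)=3. stock: 44 - 3 = 41. total_sold = 36
  Event 8 (restock 29): 41 + 29 = 70
  Event 9 (return 2): 70 + 2 = 72
  Event 10 (restock 15): 72 + 15 = 87
Final: stock = 87, total_sold = 36

Checking against threshold 6:
  After event 1: stock=71 > 6
  After event 2: stock=67 > 6
  After event 3: stock=72 > 6
  After event 4: stock=47 > 6
  After event 5: stock=39 > 6
  After event 6: stock=44 > 6
  After event 7: stock=41 > 6
  After event 8: stock=70 > 6
  After event 9: stock=72 > 6
  After event 10: stock=87 > 6
Alert events: []. Count = 0

Answer: 0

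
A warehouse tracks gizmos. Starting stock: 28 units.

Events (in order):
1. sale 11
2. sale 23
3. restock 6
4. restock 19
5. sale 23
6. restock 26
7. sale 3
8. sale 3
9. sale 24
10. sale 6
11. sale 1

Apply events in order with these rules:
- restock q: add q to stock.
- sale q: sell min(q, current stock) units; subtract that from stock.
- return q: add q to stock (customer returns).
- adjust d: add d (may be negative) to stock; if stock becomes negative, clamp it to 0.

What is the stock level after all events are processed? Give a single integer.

Processing events:
Start: stock = 28
  Event 1 (sale 11): sell min(11,28)=11. stock: 28 - 11 = 17. total_sold = 11
  Event 2 (sale 23): sell min(23,17)=17. stock: 17 - 17 = 0. total_sold = 28
  Event 3 (restock 6): 0 + 6 = 6
  Event 4 (restock 19): 6 + 19 = 25
  Event 5 (sale 23): sell min(23,25)=23. stock: 25 - 23 = 2. total_sold = 51
  Event 6 (restock 26): 2 + 26 = 28
  Event 7 (sale 3): sell min(3,28)=3. stock: 28 - 3 = 25. total_sold = 54
  Event 8 (sale 3): sell min(3,25)=3. stock: 25 - 3 = 22. total_sold = 57
  Event 9 (sale 24): sell min(24,22)=22. stock: 22 - 22 = 0. total_sold = 79
  Event 10 (sale 6): sell min(6,0)=0. stock: 0 - 0 = 0. total_sold = 79
  Event 11 (sale 1): sell min(1,0)=0. stock: 0 - 0 = 0. total_sold = 79
Final: stock = 0, total_sold = 79

Answer: 0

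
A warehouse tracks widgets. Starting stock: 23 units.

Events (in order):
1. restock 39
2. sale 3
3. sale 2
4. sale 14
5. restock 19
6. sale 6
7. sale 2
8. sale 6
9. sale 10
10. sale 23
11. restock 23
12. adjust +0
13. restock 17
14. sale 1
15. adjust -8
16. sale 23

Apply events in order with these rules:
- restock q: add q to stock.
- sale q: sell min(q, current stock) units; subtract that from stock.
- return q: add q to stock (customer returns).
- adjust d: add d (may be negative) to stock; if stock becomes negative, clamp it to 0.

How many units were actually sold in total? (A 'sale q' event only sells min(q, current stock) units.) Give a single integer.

Processing events:
Start: stock = 23
  Event 1 (restock 39): 23 + 39 = 62
  Event 2 (sale 3): sell min(3,62)=3. stock: 62 - 3 = 59. total_sold = 3
  Event 3 (sale 2): sell min(2,59)=2. stock: 59 - 2 = 57. total_sold = 5
  Event 4 (sale 14): sell min(14,57)=14. stock: 57 - 14 = 43. total_sold = 19
  Event 5 (restock 19): 43 + 19 = 62
  Event 6 (sale 6): sell min(6,62)=6. stock: 62 - 6 = 56. total_sold = 25
  Event 7 (sale 2): sell min(2,56)=2. stock: 56 - 2 = 54. total_sold = 27
  Event 8 (sale 6): sell min(6,54)=6. stock: 54 - 6 = 48. total_sold = 33
  Event 9 (sale 10): sell min(10,48)=10. stock: 48 - 10 = 38. total_sold = 43
  Event 10 (sale 23): sell min(23,38)=23. stock: 38 - 23 = 15. total_sold = 66
  Event 11 (restock 23): 15 + 23 = 38
  Event 12 (adjust +0): 38 + 0 = 38
  Event 13 (restock 17): 38 + 17 = 55
  Event 14 (sale 1): sell min(1,55)=1. stock: 55 - 1 = 54. total_sold = 67
  Event 15 (adjust -8): 54 + -8 = 46
  Event 16 (sale 23): sell min(23,46)=23. stock: 46 - 23 = 23. total_sold = 90
Final: stock = 23, total_sold = 90

Answer: 90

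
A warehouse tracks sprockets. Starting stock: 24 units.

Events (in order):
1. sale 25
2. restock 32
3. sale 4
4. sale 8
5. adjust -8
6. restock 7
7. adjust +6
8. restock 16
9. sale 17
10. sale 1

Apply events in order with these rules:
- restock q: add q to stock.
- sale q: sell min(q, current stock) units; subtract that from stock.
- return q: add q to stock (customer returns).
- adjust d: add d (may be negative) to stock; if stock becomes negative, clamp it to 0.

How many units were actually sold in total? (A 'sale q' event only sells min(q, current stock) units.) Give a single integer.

Processing events:
Start: stock = 24
  Event 1 (sale 25): sell min(25,24)=24. stock: 24 - 24 = 0. total_sold = 24
  Event 2 (restock 32): 0 + 32 = 32
  Event 3 (sale 4): sell min(4,32)=4. stock: 32 - 4 = 28. total_sold = 28
  Event 4 (sale 8): sell min(8,28)=8. stock: 28 - 8 = 20. total_sold = 36
  Event 5 (adjust -8): 20 + -8 = 12
  Event 6 (restock 7): 12 + 7 = 19
  Event 7 (adjust +6): 19 + 6 = 25
  Event 8 (restock 16): 25 + 16 = 41
  Event 9 (sale 17): sell min(17,41)=17. stock: 41 - 17 = 24. total_sold = 53
  Event 10 (sale 1): sell min(1,24)=1. stock: 24 - 1 = 23. total_sold = 54
Final: stock = 23, total_sold = 54

Answer: 54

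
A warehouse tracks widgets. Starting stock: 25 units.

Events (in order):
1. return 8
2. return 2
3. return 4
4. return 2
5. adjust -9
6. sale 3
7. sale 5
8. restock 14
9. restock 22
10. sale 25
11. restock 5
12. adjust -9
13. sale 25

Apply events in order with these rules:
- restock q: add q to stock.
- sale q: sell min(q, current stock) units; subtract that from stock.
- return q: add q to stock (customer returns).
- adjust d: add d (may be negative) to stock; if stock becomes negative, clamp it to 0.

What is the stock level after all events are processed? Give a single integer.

Answer: 6

Derivation:
Processing events:
Start: stock = 25
  Event 1 (return 8): 25 + 8 = 33
  Event 2 (return 2): 33 + 2 = 35
  Event 3 (return 4): 35 + 4 = 39
  Event 4 (return 2): 39 + 2 = 41
  Event 5 (adjust -9): 41 + -9 = 32
  Event 6 (sale 3): sell min(3,32)=3. stock: 32 - 3 = 29. total_sold = 3
  Event 7 (sale 5): sell min(5,29)=5. stock: 29 - 5 = 24. total_sold = 8
  Event 8 (restock 14): 24 + 14 = 38
  Event 9 (restock 22): 38 + 22 = 60
  Event 10 (sale 25): sell min(25,60)=25. stock: 60 - 25 = 35. total_sold = 33
  Event 11 (restock 5): 35 + 5 = 40
  Event 12 (adjust -9): 40 + -9 = 31
  Event 13 (sale 25): sell min(25,31)=25. stock: 31 - 25 = 6. total_sold = 58
Final: stock = 6, total_sold = 58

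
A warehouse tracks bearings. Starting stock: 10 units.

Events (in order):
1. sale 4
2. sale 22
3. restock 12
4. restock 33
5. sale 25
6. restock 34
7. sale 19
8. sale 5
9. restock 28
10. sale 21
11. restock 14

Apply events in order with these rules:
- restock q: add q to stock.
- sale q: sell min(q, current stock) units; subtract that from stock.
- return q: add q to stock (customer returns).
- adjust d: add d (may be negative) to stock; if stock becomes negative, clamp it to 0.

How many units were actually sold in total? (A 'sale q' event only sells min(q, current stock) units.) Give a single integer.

Processing events:
Start: stock = 10
  Event 1 (sale 4): sell min(4,10)=4. stock: 10 - 4 = 6. total_sold = 4
  Event 2 (sale 22): sell min(22,6)=6. stock: 6 - 6 = 0. total_sold = 10
  Event 3 (restock 12): 0 + 12 = 12
  Event 4 (restock 33): 12 + 33 = 45
  Event 5 (sale 25): sell min(25,45)=25. stock: 45 - 25 = 20. total_sold = 35
  Event 6 (restock 34): 20 + 34 = 54
  Event 7 (sale 19): sell min(19,54)=19. stock: 54 - 19 = 35. total_sold = 54
  Event 8 (sale 5): sell min(5,35)=5. stock: 35 - 5 = 30. total_sold = 59
  Event 9 (restock 28): 30 + 28 = 58
  Event 10 (sale 21): sell min(21,58)=21. stock: 58 - 21 = 37. total_sold = 80
  Event 11 (restock 14): 37 + 14 = 51
Final: stock = 51, total_sold = 80

Answer: 80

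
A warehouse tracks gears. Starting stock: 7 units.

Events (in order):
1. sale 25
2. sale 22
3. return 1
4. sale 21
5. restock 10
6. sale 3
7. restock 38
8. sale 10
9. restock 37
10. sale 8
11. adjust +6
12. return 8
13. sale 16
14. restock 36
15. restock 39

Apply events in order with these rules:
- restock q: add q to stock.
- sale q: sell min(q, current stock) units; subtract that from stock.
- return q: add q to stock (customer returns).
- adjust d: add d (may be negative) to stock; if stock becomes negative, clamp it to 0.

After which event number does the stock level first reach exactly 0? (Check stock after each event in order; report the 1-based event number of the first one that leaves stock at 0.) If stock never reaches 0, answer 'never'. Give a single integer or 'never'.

Processing events:
Start: stock = 7
  Event 1 (sale 25): sell min(25,7)=7. stock: 7 - 7 = 0. total_sold = 7
  Event 2 (sale 22): sell min(22,0)=0. stock: 0 - 0 = 0. total_sold = 7
  Event 3 (return 1): 0 + 1 = 1
  Event 4 (sale 21): sell min(21,1)=1. stock: 1 - 1 = 0. total_sold = 8
  Event 5 (restock 10): 0 + 10 = 10
  Event 6 (sale 3): sell min(3,10)=3. stock: 10 - 3 = 7. total_sold = 11
  Event 7 (restock 38): 7 + 38 = 45
  Event 8 (sale 10): sell min(10,45)=10. stock: 45 - 10 = 35. total_sold = 21
  Event 9 (restock 37): 35 + 37 = 72
  Event 10 (sale 8): sell min(8,72)=8. stock: 72 - 8 = 64. total_sold = 29
  Event 11 (adjust +6): 64 + 6 = 70
  Event 12 (return 8): 70 + 8 = 78
  Event 13 (sale 16): sell min(16,78)=16. stock: 78 - 16 = 62. total_sold = 45
  Event 14 (restock 36): 62 + 36 = 98
  Event 15 (restock 39): 98 + 39 = 137
Final: stock = 137, total_sold = 45

First zero at event 1.

Answer: 1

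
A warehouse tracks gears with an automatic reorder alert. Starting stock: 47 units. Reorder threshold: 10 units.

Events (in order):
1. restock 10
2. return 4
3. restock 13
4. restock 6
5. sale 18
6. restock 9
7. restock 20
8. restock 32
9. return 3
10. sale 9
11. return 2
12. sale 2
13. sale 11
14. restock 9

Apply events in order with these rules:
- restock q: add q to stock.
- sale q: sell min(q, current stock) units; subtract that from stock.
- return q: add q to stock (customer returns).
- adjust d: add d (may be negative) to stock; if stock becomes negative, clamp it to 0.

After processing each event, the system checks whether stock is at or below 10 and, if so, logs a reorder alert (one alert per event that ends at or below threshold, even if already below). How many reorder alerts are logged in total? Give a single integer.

Answer: 0

Derivation:
Processing events:
Start: stock = 47
  Event 1 (restock 10): 47 + 10 = 57
  Event 2 (return 4): 57 + 4 = 61
  Event 3 (restock 13): 61 + 13 = 74
  Event 4 (restock 6): 74 + 6 = 80
  Event 5 (sale 18): sell min(18,80)=18. stock: 80 - 18 = 62. total_sold = 18
  Event 6 (restock 9): 62 + 9 = 71
  Event 7 (restock 20): 71 + 20 = 91
  Event 8 (restock 32): 91 + 32 = 123
  Event 9 (return 3): 123 + 3 = 126
  Event 10 (sale 9): sell min(9,126)=9. stock: 126 - 9 = 117. total_sold = 27
  Event 11 (return 2): 117 + 2 = 119
  Event 12 (sale 2): sell min(2,119)=2. stock: 119 - 2 = 117. total_sold = 29
  Event 13 (sale 11): sell min(11,117)=11. stock: 117 - 11 = 106. total_sold = 40
  Event 14 (restock 9): 106 + 9 = 115
Final: stock = 115, total_sold = 40

Checking against threshold 10:
  After event 1: stock=57 > 10
  After event 2: stock=61 > 10
  After event 3: stock=74 > 10
  After event 4: stock=80 > 10
  After event 5: stock=62 > 10
  After event 6: stock=71 > 10
  After event 7: stock=91 > 10
  After event 8: stock=123 > 10
  After event 9: stock=126 > 10
  After event 10: stock=117 > 10
  After event 11: stock=119 > 10
  After event 12: stock=117 > 10
  After event 13: stock=106 > 10
  After event 14: stock=115 > 10
Alert events: []. Count = 0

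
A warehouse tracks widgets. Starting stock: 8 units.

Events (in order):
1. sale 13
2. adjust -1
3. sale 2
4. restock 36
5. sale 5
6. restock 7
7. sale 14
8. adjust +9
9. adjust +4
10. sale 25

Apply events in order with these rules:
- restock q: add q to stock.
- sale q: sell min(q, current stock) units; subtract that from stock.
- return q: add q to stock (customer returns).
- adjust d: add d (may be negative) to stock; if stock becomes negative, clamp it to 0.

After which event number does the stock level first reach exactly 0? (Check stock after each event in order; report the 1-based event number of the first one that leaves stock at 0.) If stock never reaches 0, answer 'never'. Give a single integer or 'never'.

Processing events:
Start: stock = 8
  Event 1 (sale 13): sell min(13,8)=8. stock: 8 - 8 = 0. total_sold = 8
  Event 2 (adjust -1): 0 + -1 = 0 (clamped to 0)
  Event 3 (sale 2): sell min(2,0)=0. stock: 0 - 0 = 0. total_sold = 8
  Event 4 (restock 36): 0 + 36 = 36
  Event 5 (sale 5): sell min(5,36)=5. stock: 36 - 5 = 31. total_sold = 13
  Event 6 (restock 7): 31 + 7 = 38
  Event 7 (sale 14): sell min(14,38)=14. stock: 38 - 14 = 24. total_sold = 27
  Event 8 (adjust +9): 24 + 9 = 33
  Event 9 (adjust +4): 33 + 4 = 37
  Event 10 (sale 25): sell min(25,37)=25. stock: 37 - 25 = 12. total_sold = 52
Final: stock = 12, total_sold = 52

First zero at event 1.

Answer: 1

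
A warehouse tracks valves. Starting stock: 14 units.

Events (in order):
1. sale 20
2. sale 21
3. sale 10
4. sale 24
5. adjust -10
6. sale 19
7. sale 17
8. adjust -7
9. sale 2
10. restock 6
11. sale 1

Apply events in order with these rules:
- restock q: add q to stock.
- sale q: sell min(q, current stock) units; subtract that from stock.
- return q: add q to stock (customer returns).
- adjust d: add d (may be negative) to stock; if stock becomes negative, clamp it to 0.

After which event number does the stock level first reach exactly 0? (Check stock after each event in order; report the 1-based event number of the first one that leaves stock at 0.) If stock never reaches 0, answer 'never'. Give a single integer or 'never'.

Processing events:
Start: stock = 14
  Event 1 (sale 20): sell min(20,14)=14. stock: 14 - 14 = 0. total_sold = 14
  Event 2 (sale 21): sell min(21,0)=0. stock: 0 - 0 = 0. total_sold = 14
  Event 3 (sale 10): sell min(10,0)=0. stock: 0 - 0 = 0. total_sold = 14
  Event 4 (sale 24): sell min(24,0)=0. stock: 0 - 0 = 0. total_sold = 14
  Event 5 (adjust -10): 0 + -10 = 0 (clamped to 0)
  Event 6 (sale 19): sell min(19,0)=0. stock: 0 - 0 = 0. total_sold = 14
  Event 7 (sale 17): sell min(17,0)=0. stock: 0 - 0 = 0. total_sold = 14
  Event 8 (adjust -7): 0 + -7 = 0 (clamped to 0)
  Event 9 (sale 2): sell min(2,0)=0. stock: 0 - 0 = 0. total_sold = 14
  Event 10 (restock 6): 0 + 6 = 6
  Event 11 (sale 1): sell min(1,6)=1. stock: 6 - 1 = 5. total_sold = 15
Final: stock = 5, total_sold = 15

First zero at event 1.

Answer: 1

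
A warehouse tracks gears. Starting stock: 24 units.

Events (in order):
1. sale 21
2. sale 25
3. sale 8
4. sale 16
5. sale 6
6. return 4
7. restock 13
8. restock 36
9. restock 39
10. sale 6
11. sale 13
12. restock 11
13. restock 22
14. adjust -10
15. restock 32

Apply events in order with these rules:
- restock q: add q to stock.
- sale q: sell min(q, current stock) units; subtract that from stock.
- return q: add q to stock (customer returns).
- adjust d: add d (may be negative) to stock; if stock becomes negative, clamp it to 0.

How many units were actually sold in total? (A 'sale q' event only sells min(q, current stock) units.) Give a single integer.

Answer: 43

Derivation:
Processing events:
Start: stock = 24
  Event 1 (sale 21): sell min(21,24)=21. stock: 24 - 21 = 3. total_sold = 21
  Event 2 (sale 25): sell min(25,3)=3. stock: 3 - 3 = 0. total_sold = 24
  Event 3 (sale 8): sell min(8,0)=0. stock: 0 - 0 = 0. total_sold = 24
  Event 4 (sale 16): sell min(16,0)=0. stock: 0 - 0 = 0. total_sold = 24
  Event 5 (sale 6): sell min(6,0)=0. stock: 0 - 0 = 0. total_sold = 24
  Event 6 (return 4): 0 + 4 = 4
  Event 7 (restock 13): 4 + 13 = 17
  Event 8 (restock 36): 17 + 36 = 53
  Event 9 (restock 39): 53 + 39 = 92
  Event 10 (sale 6): sell min(6,92)=6. stock: 92 - 6 = 86. total_sold = 30
  Event 11 (sale 13): sell min(13,86)=13. stock: 86 - 13 = 73. total_sold = 43
  Event 12 (restock 11): 73 + 11 = 84
  Event 13 (restock 22): 84 + 22 = 106
  Event 14 (adjust -10): 106 + -10 = 96
  Event 15 (restock 32): 96 + 32 = 128
Final: stock = 128, total_sold = 43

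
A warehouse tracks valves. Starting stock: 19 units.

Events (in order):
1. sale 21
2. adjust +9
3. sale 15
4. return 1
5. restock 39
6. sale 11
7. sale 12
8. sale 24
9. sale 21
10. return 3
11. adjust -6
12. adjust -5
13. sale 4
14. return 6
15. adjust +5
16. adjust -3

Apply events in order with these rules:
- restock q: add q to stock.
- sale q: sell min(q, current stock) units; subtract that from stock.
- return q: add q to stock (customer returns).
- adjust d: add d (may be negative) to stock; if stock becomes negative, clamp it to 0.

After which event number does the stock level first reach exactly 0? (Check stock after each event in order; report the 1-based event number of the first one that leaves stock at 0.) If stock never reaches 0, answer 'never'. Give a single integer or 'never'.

Processing events:
Start: stock = 19
  Event 1 (sale 21): sell min(21,19)=19. stock: 19 - 19 = 0. total_sold = 19
  Event 2 (adjust +9): 0 + 9 = 9
  Event 3 (sale 15): sell min(15,9)=9. stock: 9 - 9 = 0. total_sold = 28
  Event 4 (return 1): 0 + 1 = 1
  Event 5 (restock 39): 1 + 39 = 40
  Event 6 (sale 11): sell min(11,40)=11. stock: 40 - 11 = 29. total_sold = 39
  Event 7 (sale 12): sell min(12,29)=12. stock: 29 - 12 = 17. total_sold = 51
  Event 8 (sale 24): sell min(24,17)=17. stock: 17 - 17 = 0. total_sold = 68
  Event 9 (sale 21): sell min(21,0)=0. stock: 0 - 0 = 0. total_sold = 68
  Event 10 (return 3): 0 + 3 = 3
  Event 11 (adjust -6): 3 + -6 = 0 (clamped to 0)
  Event 12 (adjust -5): 0 + -5 = 0 (clamped to 0)
  Event 13 (sale 4): sell min(4,0)=0. stock: 0 - 0 = 0. total_sold = 68
  Event 14 (return 6): 0 + 6 = 6
  Event 15 (adjust +5): 6 + 5 = 11
  Event 16 (adjust -3): 11 + -3 = 8
Final: stock = 8, total_sold = 68

First zero at event 1.

Answer: 1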